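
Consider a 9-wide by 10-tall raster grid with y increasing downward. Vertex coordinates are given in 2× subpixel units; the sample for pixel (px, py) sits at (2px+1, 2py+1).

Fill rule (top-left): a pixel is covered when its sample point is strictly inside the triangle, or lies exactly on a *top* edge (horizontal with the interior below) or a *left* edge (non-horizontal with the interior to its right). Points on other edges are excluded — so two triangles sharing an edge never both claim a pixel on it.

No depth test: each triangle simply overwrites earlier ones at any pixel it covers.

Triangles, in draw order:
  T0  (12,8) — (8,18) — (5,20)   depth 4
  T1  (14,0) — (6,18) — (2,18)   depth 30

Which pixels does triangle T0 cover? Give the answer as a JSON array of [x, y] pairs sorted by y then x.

T0:
  2·area = 22
  edge (12, 8)→(8, 18): d=(-4,10) right/bottom  bias=-1
  edge (8, 18)→(5, 20): d=(-3,2) right/bottom  bias=-1
  edge (5, 20)→(12, 8): d=(7,-12) top-left  bias=+0
    (4,7)@(9, 15): e=[2,7,13] → X
    (5,7)@(11, 15): e=[-18,3,37] → .
    (3,8)@(7, 17): e=[14,5,3] → X
    (4,8)@(9, 17): e=[-6,1,27] → .
    (3,9)@(7, 19): e=[6,-1,17] → .
  covered (2 px):
    . . . . . . . . .
    . . . . . . . . .
    . . . . . . . . .
    . . . . . . . . .
    . . . . . . . . .
    . . . . . . . . .
    . . . . . . . . .
    . . . . X . . . .
    . . . X . . . . .
    . . . . . . . . .
T1:
  2·area = 72
  edge (14, 0)→(6, 18): d=(-8,18) right/bottom  bias=-1
  edge (6, 18)→(2, 18): d=(-4,0) right/bottom  bias=-1
  edge (2, 18)→(14, 0): d=(12,-18) top-left  bias=+0
    (5,2)@(11, 5): e=[14,52,6] → X
    (6,2)@(13, 5): e=[-22,52,42] → .
    (5,3)@(11, 7): e=[-2,44,30] → .
    (4,4)@(9, 9): e=[18,36,18] → X
    (5,4)@(11, 9): e=[-18,36,54] → .
    (3,5)@(7, 11): e=[38,28,6] → X
    (5,5)@(11, 11): e=[-34,28,78] → .
    (3,6)@(7, 13): e=[22,20,30] → X
    (4,6)@(9, 13): e=[-14,20,66] → .
    (2,7)@(5, 15): e=[42,12,18] → X
    (4,7)@(9, 15): e=[-30,12,90] → .
    (1,8)@(3, 17): e=[62,4,6] → X
  covered (9 px):
    . . . . . . . . .
    . . . . . . . . .
    . . . . . X . . .
    . . . . . . . . .
    . . . . X . . . .
    . . . X X . . . .
    . . . X . . . . .
    . . X X . . . . .
    . X X . . . . . .
    . . . . . . . . .

Answer: [[4,7],[3,8]]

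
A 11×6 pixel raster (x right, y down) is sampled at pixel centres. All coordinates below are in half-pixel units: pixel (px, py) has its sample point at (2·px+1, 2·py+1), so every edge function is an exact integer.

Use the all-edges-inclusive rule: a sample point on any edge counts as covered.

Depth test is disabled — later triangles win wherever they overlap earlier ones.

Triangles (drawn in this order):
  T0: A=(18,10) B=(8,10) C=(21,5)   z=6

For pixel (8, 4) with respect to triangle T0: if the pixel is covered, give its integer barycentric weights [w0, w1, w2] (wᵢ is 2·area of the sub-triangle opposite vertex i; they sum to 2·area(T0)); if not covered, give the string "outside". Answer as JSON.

T0:
  2·area = 50
  edge (18, 10)→(8, 10): d=(-10,0) inclusive
  edge (8, 10)→(21, 5): d=(13,-5) inclusive
  edge (21, 5)→(18, 10): d=(-3,5) inclusive
    (10,2)@(21, 5): e=[50,0,0] → #  [on edge]
    (8,3)@(17, 7): e=[30,6,14] → #
    (9,3)@(19, 7): e=[30,16,4] → #
    (10,3)@(21, 7): e=[30,26,-6] → ·
    (5,4)@(11, 9): e=[10,2,38] → #
    (6,4)@(13, 9): e=[10,12,28] → #
    (7,4)@(15, 9): e=[10,22,18] → #
    (9,4)@(19, 9): e=[10,42,-2] → ·
    (5,5)@(11, 11): e=[-10,28,32] → ·
    (6,5)@(13, 11): e=[-10,38,22] → ·
    (7,5)@(15, 11): e=[-10,48,12] → ·
    (8,5)@(17, 11): e=[-10,58,2] → ·
  covered (7 px):
    · · · · · · · · · · ·
    · · · · · · · · · · ·
    · · · · · · · · · · #
    · · · · · · · · # # ·
    · · · · · # # # # · ·
    · · · · · · · · · · ·

Result: [32,8,10]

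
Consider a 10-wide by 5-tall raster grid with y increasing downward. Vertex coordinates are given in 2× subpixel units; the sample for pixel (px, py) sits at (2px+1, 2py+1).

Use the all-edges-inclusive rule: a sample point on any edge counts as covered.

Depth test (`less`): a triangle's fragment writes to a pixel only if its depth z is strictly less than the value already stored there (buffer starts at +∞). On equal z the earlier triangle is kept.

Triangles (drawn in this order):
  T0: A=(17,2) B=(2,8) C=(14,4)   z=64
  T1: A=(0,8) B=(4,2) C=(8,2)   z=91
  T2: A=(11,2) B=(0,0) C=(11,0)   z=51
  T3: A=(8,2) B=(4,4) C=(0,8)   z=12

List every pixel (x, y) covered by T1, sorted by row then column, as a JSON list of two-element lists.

T0:
  2·area = 12  (B↔C swapped to make it positive)
  edge (17, 2)→(14, 4): d=(-3,2) inclusive
  edge (14, 4)→(2, 8): d=(-12,4) inclusive
  edge (2, 8)→(17, 2): d=(15,-6) inclusive
    (7,1)@(15, 3): e=[1,8,3] → X
    (8,1)@(17, 3): e=[-3,0,15] → .  [on edge]
    (5,2)@(11, 5): e=[3,0,9] → X  [on edge]
    (6,2)@(13, 5): e=[-1,-8,21] → .
    (7,2)@(15, 5): e=[-5,-16,33] → .
    (2,3)@(5, 7): e=[9,0,3] → X  [on edge]
    (3,3)@(7, 7): e=[5,-8,15] → .
    (5,3)@(11, 7): e=[-3,-24,39] → .
    (2,4)@(5, 9): e=[3,-24,33] → .
  covered (3 px):
    . . . . . . . . . .
    . . . . . . . X . .
    . . . . . X . . . .
    . . X . . . . . . .
    . . . . . . . . . .
T1:
  2·area = 24
  edge (0, 8)→(4, 2): d=(4,-6) inclusive
  edge (4, 2)→(8, 2): d=(4,0) inclusive
  edge (8, 2)→(0, 8): d=(-8,6) inclusive
    (2,1)@(5, 3): e=[10,4,10] → X
    (3,1)@(7, 3): e=[22,4,-2] → .
    (1,2)@(3, 5): e=[6,12,6] → X
    (2,2)@(5, 5): e=[18,12,-6] → .
    (0,3)@(1, 7): e=[2,20,2] → X
    (1,3)@(3, 7): e=[14,20,-10] → .
    (0,4)@(1, 9): e=[10,28,-14] → .
  covered (3 px):
    . . . . . . . . . .
    . . X . . . . . . .
    . X . . . . . . . .
    X . . . . . . . . .
    . . . . . . . . . .
T2:
  2·area = 22
  edge (11, 2)→(0, 0): d=(-11,-2) inclusive
  edge (0, 0)→(11, 0): d=(11,0) inclusive
  edge (11, 0)→(11, 2): d=(0,2) inclusive
    (3,0)@(7, 1): e=[3,11,8] → X
    (4,0)@(9, 1): e=[7,11,4] → X
    (5,0)@(11, 1): e=[11,11,0] → X  [on edge]
    (6,0)@(13, 1): e=[15,11,-4] → .
    (3,1)@(7, 3): e=[-19,33,8] → .
    (4,1)@(9, 3): e=[-15,33,4] → .
    (5,1)@(11, 3): e=[-11,33,0] → .  [on edge]
    (5,2)@(11, 5): e=[-33,55,0] → .  [on edge]
    (5,3)@(11, 7): e=[-55,77,0] → .  [on edge]
    (5,4)@(11, 9): e=[-77,99,0] → .  [on edge]
  covered (3 px):
    . . . X X X . . . .
    . . . . . . . . . .
    . . . . . . . . . .
    . . . . . . . . . .
    . . . . . . . . . .
T3:
  2·area = 8  (B↔C swapped to make it positive)
  edge (8, 2)→(0, 8): d=(-8,6) inclusive
  edge (0, 8)→(4, 4): d=(4,-4) inclusive
  edge (4, 4)→(8, 2): d=(4,-2) inclusive
    (3,0)@(7, 1): e=[14,0,-6] → .  [on edge]
    (2,1)@(5, 3): e=[10,0,-2] → .  [on edge]
    (1,2)@(3, 5): e=[6,0,2] → X  [on edge]
    (2,2)@(5, 5): e=[-6,8,6] → .
    (0,3)@(1, 7): e=[2,0,6] → X  [on edge]
    (1,3)@(3, 7): e=[-10,8,10] → .
    (0,4)@(1, 9): e=[-14,8,14] → .
  covered (2 px):
    . . . . . . . . . .
    . . . . . . . . . .
    . X . . . . . . . .
    X . . . . . . . . .
    . . . . . . . . . .

Result: [[2,1],[1,2],[0,3]]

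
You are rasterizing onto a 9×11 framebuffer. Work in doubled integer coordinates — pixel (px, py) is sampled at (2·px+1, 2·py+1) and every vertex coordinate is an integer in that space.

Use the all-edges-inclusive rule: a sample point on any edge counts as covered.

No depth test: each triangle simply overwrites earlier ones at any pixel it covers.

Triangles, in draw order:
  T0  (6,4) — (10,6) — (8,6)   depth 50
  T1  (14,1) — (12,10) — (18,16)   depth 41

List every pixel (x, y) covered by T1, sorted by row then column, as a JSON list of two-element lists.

T0:
  2·area = 4
  edge (6, 4)→(10, 6): d=(4,2) inclusive
  edge (10, 6)→(8, 6): d=(-2,0) inclusive
  edge (8, 6)→(6, 4): d=(-2,-2) inclusive
    (1,0)@(3, 1): e=[-6,10,0] → .  [on edge]
    (2,1)@(5, 3): e=[-2,6,0] → .  [on edge]
    (3,2)@(7, 5): e=[2,2,0] → X  [on edge]
    (4,2)@(9, 5): e=[-2,2,4] → .
    (3,3)@(7, 7): e=[10,-2,-4] → .
    (4,3)@(9, 7): e=[6,-2,0] → .  [on edge]
    (5,4)@(11, 9): e=[10,-6,0] → .  [on edge]
    (6,5)@(13, 11): e=[14,-10,0] → .  [on edge]
    (7,6)@(15, 13): e=[18,-14,0] → .  [on edge]
    (8,7)@(17, 15): e=[22,-18,0] → .  [on edge]
  covered (1 px):
    . . . . . . . . .
    . . . . . . . . .
    . . . X . . . . .
    . . . . . . . . .
    . . . . . . . . .
    . . . . . . . . .
    . . . . . . . . .
    . . . . . . . . .
    . . . . . . . . .
    . . . . . . . . .
    . . . . . . . . .
T1:
  2·area = 66  (B↔C swapped to make it positive)
  edge (14, 1)→(18, 16): d=(4,15) inclusive
  edge (18, 16)→(12, 10): d=(-6,-6) inclusive
  edge (12, 10)→(14, 1): d=(2,-9) inclusive
    (1,0)@(3, 1): e=[165,0,-99] → .  [on edge]
    (2,1)@(5, 3): e=[143,0,-77] → .  [on edge]
    (3,2)@(7, 5): e=[121,0,-55] → .  [on edge]
    (7,2)@(15, 5): e=[1,48,17] → X
    (8,2)@(17, 5): e=[-29,60,35] → .
    (4,3)@(9, 7): e=[99,0,-33] → .  [on edge]
    (6,3)@(13, 7): e=[39,24,3] → X
    (8,3)@(17, 7): e=[-21,48,39] → .
    (5,4)@(11, 9): e=[77,0,-11] → .  [on edge]
    (6,4)@(13, 9): e=[47,12,7] → X
    (8,4)@(17, 9): e=[-13,36,43] → .
    (6,5)@(13, 11): e=[55,0,11] → X  [on edge]
    (7,6)@(15, 13): e=[33,0,33] → X  [on edge]
    (8,7)@(17, 15): e=[11,0,55] → X  [on edge]
  covered (10 px):
    . . . . . . . . .
    . . . . . . . . .
    . . . . . . . X .
    . . . . . . X X .
    . . . . . . X X .
    . . . . . . X X .
    . . . . . . . X X
    . . . . . . . . X
    . . . . . . . . .
    . . . . . . . . .
    . . . . . . . . .

Final: [[7,2],[6,3],[7,3],[6,4],[7,4],[6,5],[7,5],[7,6],[8,6],[8,7]]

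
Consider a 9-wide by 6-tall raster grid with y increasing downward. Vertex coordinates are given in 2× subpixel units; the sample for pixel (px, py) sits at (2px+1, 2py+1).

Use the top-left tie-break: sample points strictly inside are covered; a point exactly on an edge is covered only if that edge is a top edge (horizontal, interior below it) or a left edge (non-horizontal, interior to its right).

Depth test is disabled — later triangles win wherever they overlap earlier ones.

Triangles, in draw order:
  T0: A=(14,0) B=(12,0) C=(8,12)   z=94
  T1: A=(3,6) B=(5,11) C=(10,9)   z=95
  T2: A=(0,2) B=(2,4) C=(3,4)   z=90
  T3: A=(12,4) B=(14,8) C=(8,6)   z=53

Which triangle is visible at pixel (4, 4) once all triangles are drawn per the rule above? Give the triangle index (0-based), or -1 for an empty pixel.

T0:
  2·area = 24  (B↔C swapped to make it positive)
  edge (14, 0)→(8, 12): d=(-6,12) right/bottom  bias=-1
  edge (8, 12)→(12, 0): d=(4,-12) top-left  bias=+0
  edge (12, 0)→(14, 0): d=(2,0) top-left  bias=+0
    (6,0)@(13, 1): e=[6,16,2] → #
    (7,0)@(15, 1): e=[-18,40,2] → ·
    (5,1)@(11, 3): e=[18,0,6] → #  [on edge]
    (6,1)@(13, 3): e=[-6,24,6] → ·
    (5,2)@(11, 5): e=[6,8,10] → #
    (6,2)@(13, 5): e=[-18,32,10] → ·
    (5,3)@(11, 7): e=[-6,16,14] → ·
    (4,4)@(9, 9): e=[6,0,18] → #  [on edge]
    (5,4)@(11, 9): e=[-18,24,18] → ·
    (4,5)@(9, 11): e=[-6,8,22] → ·
  covered (4 px):
    · · · · · · # · ·
    · · · · · # · · ·
    · · · · · # · · ·
    · · · · · · · · ·
    · · · · # · · · ·
    · · · · · · · · ·
T1:
  2·area = 29  (B↔C swapped to make it positive)
  edge (3, 6)→(10, 9): d=(7,3) right/bottom  bias=-1
  edge (10, 9)→(5, 11): d=(-5,2) right/bottom  bias=-1
  edge (5, 11)→(3, 6): d=(-2,-5) top-left  bias=+0
    (0,0)@(1, 1): e=[-29,58,0] → ·  [on edge]
    (2,3)@(5, 7): e=[1,20,8] → #
    (3,3)@(7, 7): e=[-5,16,18] → ·
    (7,3)@(15, 7): e=[-29,0,58] → ·  [on edge]
    (2,4)@(5, 9): e=[15,10,4] → #
    (3,4)@(7, 9): e=[9,6,14] → #
    (4,4)@(9, 9): e=[3,2,24] → #
    (5,4)@(11, 9): e=[-3,-2,34] → ·
    (2,5)@(5, 11): e=[29,0,0] → ·  [on edge]
    (3,5)@(7, 11): e=[23,-4,10] → ·
    (4,5)@(9, 11): e=[17,-8,20] → ·
  covered (4 px):
    · · · · · · · · ·
    · · · · · · · · ·
    · · · · · · · · ·
    · · # · · · · · ·
    · · # # # · · · ·
    · · · · · · · · ·
T2:
  2·area = 2  (B↔C swapped to make it positive)
  edge (0, 2)→(3, 4): d=(3,2) right/bottom  bias=-1
  edge (3, 4)→(2, 4): d=(-1,0) right/bottom  bias=-1
  edge (2, 4)→(0, 2): d=(-2,-2) top-left  bias=+0
    (0,1)@(1, 3): e=[1,1,0] → #  [on edge]
    (1,1)@(3, 3): e=[-3,1,4] → ·
    (0,2)@(1, 5): e=[7,-1,-4] → ·
    (1,2)@(3, 5): e=[3,-1,0] → ·  [on edge]
    (2,3)@(5, 7): e=[5,-3,0] → ·  [on edge]
    (3,4)@(7, 9): e=[7,-5,0] → ·  [on edge]
    (4,5)@(9, 11): e=[9,-7,0] → ·  [on edge]
  covered (1 px):
    · · · · · · · · ·
    # · · · · · · · ·
    · · · · · · · · ·
    · · · · · · · · ·
    · · · · · · · · ·
    · · · · · · · · ·
T3:
  2·area = 20
  edge (12, 4)→(14, 8): d=(2,4) right/bottom  bias=-1
  edge (14, 8)→(8, 6): d=(-6,-2) top-left  bias=+0
  edge (8, 6)→(12, 4): d=(4,-2) top-left  bias=+0
    (2,2)@(5, 5): e=[30,0,-10] → ·  [on edge]
    (5,2)@(11, 5): e=[6,12,2] → #
    (6,2)@(13, 5): e=[-2,16,6] → ·
    (5,3)@(11, 7): e=[10,0,10] → #  [on edge]
    (6,3)@(13, 7): e=[2,4,14] → #
    (7,3)@(15, 7): e=[-6,8,18] → ·
    (5,4)@(11, 9): e=[14,-12,18] → ·
    (6,4)@(13, 9): e=[6,-8,22] → ·
    (8,4)@(17, 9): e=[-10,0,30] → ·  [on edge]
  covered (3 px):
    · · · · · · · · ·
    · · · · · · · · ·
    · · · · · # · · ·
    · · · · · # # · ·
    · · · · · · · · ·
    · · · · · · · · ·

Z-buffer (winner per pixel, '.' = empty):
  . . . . . . 0 . .
  2 . . . . 0 . . .
  . . . . . 3 . . .
  . . 1 . . 3 3 . .
  . . 1 1 1 . . . .
  . . . . . . . . .

Final: 1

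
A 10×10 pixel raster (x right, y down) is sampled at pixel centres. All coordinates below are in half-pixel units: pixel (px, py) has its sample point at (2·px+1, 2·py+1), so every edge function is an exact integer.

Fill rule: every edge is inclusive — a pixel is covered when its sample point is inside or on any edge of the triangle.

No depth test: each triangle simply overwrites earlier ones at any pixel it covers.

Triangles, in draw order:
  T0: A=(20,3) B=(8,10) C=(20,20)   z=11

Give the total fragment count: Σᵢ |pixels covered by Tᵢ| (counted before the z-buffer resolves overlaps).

T0:
  2·area = 204  (B↔C swapped to make it positive)
  edge (20, 3)→(20, 20): d=(0,17) inclusive
  edge (20, 20)→(8, 10): d=(-12,-10) inclusive
  edge (8, 10)→(20, 3): d=(12,-7) inclusive
    (8,2)@(17, 5): e=[51,150,3] → X
    (9,2)@(19, 5): e=[17,170,17] → X
    (7,3)@(15, 7): e=[85,106,13] → X
    (5,4)@(11, 9): e=[153,42,9] → X
    (6,4)@(13, 9): e=[119,62,23] → X
    (5,5)@(11, 11): e=[153,18,33] → X
    (5,6)@(11, 13): e=[153,-6,57] → .
    (6,6)@(13, 13): e=[119,14,71] → X
    (6,7)@(13, 15): e=[119,-10,95] → .
    (7,7)@(15, 15): e=[85,10,109] → X
    (7,8)@(15, 17): e=[85,-14,133] → .
    (8,8)@(17, 17): e=[51,6,147] → X
  covered (25 px):
    . . . . . . . . . .
    . . . . . . . . . .
    . . . . . . . . X X
    . . . . . . . X X X
    . . . . . X X X X X
    . . . . . X X X X X
    . . . . . . X X X X
    . . . . . . . X X X
    . . . . . . . . X X
    . . . . . . . . . X

Result: 25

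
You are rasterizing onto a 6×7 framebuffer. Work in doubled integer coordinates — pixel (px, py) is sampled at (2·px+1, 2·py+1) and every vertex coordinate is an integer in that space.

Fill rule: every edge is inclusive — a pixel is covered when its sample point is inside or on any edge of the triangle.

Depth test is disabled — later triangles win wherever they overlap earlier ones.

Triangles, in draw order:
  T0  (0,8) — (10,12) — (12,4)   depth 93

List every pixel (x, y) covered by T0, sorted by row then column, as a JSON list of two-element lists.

T0:
  2·area = 88  (B↔C swapped to make it positive)
  edge (0, 8)→(12, 4): d=(12,-4) inclusive
  edge (12, 4)→(10, 12): d=(-2,8) inclusive
  edge (10, 12)→(0, 8): d=(-10,-4) inclusive
    (4,2)@(9, 5): e=[0,22,66] → #  [on edge]
    (5,2)@(11, 5): e=[8,6,74] → #
    (1,3)@(3, 7): e=[0,66,22] → #  [on edge]
    (2,3)@(5, 7): e=[8,50,30] → #
    (3,3)@(7, 7): e=[16,34,38] → #
    (1,4)@(3, 9): e=[24,62,2] → #
    (5,4)@(11, 9): e=[56,-2,34] → ·
    (1,5)@(3, 11): e=[48,58,-18] → ·
    (2,5)@(5, 11): e=[56,42,-10] → ·
    (3,5)@(7, 11): e=[64,26,-2] → ·
    (4,5)@(9, 11): e=[72,10,6] → #
    (5,5)@(11, 11): e=[80,-6,14] → ·
  covered (12 px):
    · · · · · ·
    · · · · · ·
    · · · · # #
    · # # # # #
    · # # # # ·
    · · · · # ·
    · · · · · ·

Result: [[4,2],[5,2],[1,3],[2,3],[3,3],[4,3],[5,3],[1,4],[2,4],[3,4],[4,4],[4,5]]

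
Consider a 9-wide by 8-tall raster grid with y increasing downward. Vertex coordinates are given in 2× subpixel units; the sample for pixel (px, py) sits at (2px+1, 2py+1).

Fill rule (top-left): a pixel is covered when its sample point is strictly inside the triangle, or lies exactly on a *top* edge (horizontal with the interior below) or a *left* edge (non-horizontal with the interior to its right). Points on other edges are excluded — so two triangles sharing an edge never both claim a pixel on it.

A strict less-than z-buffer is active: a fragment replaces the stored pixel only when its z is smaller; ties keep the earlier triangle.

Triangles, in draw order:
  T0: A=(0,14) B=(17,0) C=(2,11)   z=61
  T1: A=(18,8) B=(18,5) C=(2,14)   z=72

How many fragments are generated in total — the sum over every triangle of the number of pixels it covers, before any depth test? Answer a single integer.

T0:
  2·area = 23  (B↔C swapped to make it positive)
  edge (0, 14)→(2, 11): d=(2,-3) top-left  bias=+0
  edge (2, 11)→(17, 0): d=(15,-11) top-left  bias=+0
  edge (17, 0)→(0, 14): d=(-17,14) right/bottom  bias=-1
    (6,1)@(13, 3): e=[17,1,5] → #
    (7,1)@(15, 3): e=[23,23,-23] → ·
    (6,2)@(13, 5): e=[21,31,-29] → ·
    (2,4)@(5, 9): e=[5,3,15] → #
    (3,4)@(7, 9): e=[11,25,-13] → ·
    (1,5)@(3, 11): e=[3,11,9] → #
    (2,5)@(5, 11): e=[9,33,-19] → ·
    (0,6)@(1, 13): e=[1,19,3] → #
    (1,6)@(3, 13): e=[7,41,-25] → ·
    (0,7)@(1, 15): e=[5,49,-31] → ·
  covered (4 px):
    · · · · · · · · ·
    · · · · · · # · ·
    · · · · · · · · ·
    · · · · · · · · ·
    · · # · · · · · ·
    · # · · · · · · ·
    # · · · · · · · ·
    · · · · · · · · ·
T1:
  2·area = 48  (B↔C swapped to make it positive)
  edge (18, 8)→(2, 14): d=(-16,6) right/bottom  bias=-1
  edge (2, 14)→(18, 5): d=(16,-9) top-left  bias=+0
  edge (18, 5)→(18, 8): d=(0,3) right/bottom  bias=-1
    (7,3)@(15, 7): e=[34,5,9] → #
    (8,3)@(17, 7): e=[22,23,3] → #
    (5,4)@(11, 9): e=[26,1,21] → #
    (6,4)@(13, 9): e=[14,19,15] → #
    (8,4)@(17, 9): e=[-10,55,3] → ·
    (4,5)@(9, 11): e=[6,15,27] → #
    (5,5)@(11, 11): e=[-6,33,21] → ·
    (6,5)@(13, 11): e=[-18,51,15] → ·
    (7,5)@(15, 11): e=[-30,69,9] → ·
    (4,6)@(9, 13): e=[-26,47,27] → ·
  covered (6 px):
    · · · · · · · · ·
    · · · · · · · · ·
    · · · · · · · · ·
    · · · · · · · # #
    · · · · · # # # ·
    · · · · # · · · ·
    · · · · · · · · ·
    · · · · · · · · ·

Result: 10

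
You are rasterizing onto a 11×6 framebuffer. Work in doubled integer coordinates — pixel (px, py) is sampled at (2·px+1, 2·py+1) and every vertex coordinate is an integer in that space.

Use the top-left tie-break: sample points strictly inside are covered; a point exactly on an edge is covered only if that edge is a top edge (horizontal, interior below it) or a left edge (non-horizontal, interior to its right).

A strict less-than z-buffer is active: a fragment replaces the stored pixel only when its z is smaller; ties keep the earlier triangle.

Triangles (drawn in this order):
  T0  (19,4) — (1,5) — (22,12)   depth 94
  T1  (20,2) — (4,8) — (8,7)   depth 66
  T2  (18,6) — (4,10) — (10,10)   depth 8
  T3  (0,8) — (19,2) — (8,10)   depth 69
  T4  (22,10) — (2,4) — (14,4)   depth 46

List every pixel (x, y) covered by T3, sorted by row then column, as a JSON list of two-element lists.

T0:
  2·area = 147  (B↔C swapped to make it positive)
  edge (19, 4)→(22, 12): d=(3,8) right/bottom  bias=-1
  edge (22, 12)→(1, 5): d=(-21,-7) top-left  bias=+0
  edge (1, 5)→(19, 4): d=(18,-1) top-left  bias=+0
    (0,2)@(1, 5): e=[147,0,0] → #  [on edge]
    (1,2)@(3, 5): e=[131,14,2] → #
    (2,2)@(5, 5): e=[115,28,4] → #
    (3,2)@(7, 5): e=[99,42,6] → #
    (4,2)@(9, 5): e=[83,56,8] → #
    (5,2)@(11, 5): e=[67,70,10] → #
    (6,2)@(13, 5): e=[51,84,12] → #
    (7,2)@(15, 5): e=[35,98,14] → #
    (8,2)@(17, 5): e=[19,112,16] → #
    (9,2)@(19, 5): e=[3,126,18] → #
    (10,2)@(21, 5): e=[-13,140,20] → ·
    (0,3)@(1, 7): e=[153,-42,36] → ·
    (3,3)@(7, 7): e=[105,0,42] → #  [on edge]
    (6,4)@(13, 9): e=[63,0,84] → #  [on edge]
    (9,5)@(19, 11): e=[21,0,126] → #  [on edge]
  covered (23 px):
    · · · · · · · · · · ·
    · · · · · · · · · · ·
    # # # # # # # # # # ·
    · · · # # # # # # # ·
    · · · · · · # # # # ·
    · · · · · · · · · # #
T1:
  2·area = 8  (B↔C swapped to make it positive)
  edge (20, 2)→(8, 7): d=(-12,5) right/bottom  bias=-1
  edge (8, 7)→(4, 8): d=(-4,1) right/bottom  bias=-1
  edge (4, 8)→(20, 2): d=(16,-6) top-left  bias=+0
    (3,3)@(7, 7): e=[5,1,2] → #
    (4,3)@(9, 7): e=[-5,-1,14] → ·
    (3,4)@(7, 9): e=[-19,-7,34] → ·
  covered (1 px):
    · · · · · · · · · · ·
    · · · · · · · · · · ·
    · · · · · · · · · · ·
    · · · # · · · · · · ·
    · · · · · · · · · · ·
    · · · · · · · · · · ·
T2:
  2·area = 24  (B↔C swapped to make it positive)
  edge (18, 6)→(10, 10): d=(-8,4) right/bottom  bias=-1
  edge (10, 10)→(4, 10): d=(-6,0) right/bottom  bias=-1
  edge (4, 10)→(18, 6): d=(14,-4) top-left  bias=+0
    (7,3)@(15, 7): e=[4,18,2] → #
    (8,3)@(17, 7): e=[-4,18,10] → ·
    (4,4)@(9, 9): e=[12,6,6] → #
    (5,4)@(11, 9): e=[4,6,14] → #
    (6,4)@(13, 9): e=[-4,6,22] → ·
    (7,4)@(15, 9): e=[-12,6,30] → ·
    (4,5)@(9, 11): e=[-4,-6,34] → ·
    (5,5)@(11, 11): e=[-12,-6,42] → ·
  covered (3 px):
    · · · · · · · · · · ·
    · · · · · · · · · · ·
    · · · · · · · · · · ·
    · · · · · · · # · · ·
    · · · · # # · · · · ·
    · · · · · · · · · · ·
T3:
  2·area = 86
  edge (0, 8)→(19, 2): d=(19,-6) top-left  bias=+0
  edge (19, 2)→(8, 10): d=(-11,8) right/bottom  bias=-1
  edge (8, 10)→(0, 8): d=(-8,-2) top-left  bias=+0
    (8,1)@(17, 3): e=[7,5,74] → #
    (9,1)@(19, 3): e=[19,-11,78] → ·
    (5,2)@(11, 5): e=[9,31,46] → #
    (6,2)@(13, 5): e=[21,15,50] → #
    (7,2)@(15, 5): e=[33,-1,54] → ·
    (8,2)@(17, 5): e=[45,-17,58] → ·
    (2,3)@(5, 7): e=[11,57,18] → #
    (3,3)@(7, 7): e=[23,41,22] → #
    (4,3)@(9, 7): e=[35,25,26] → #
    (6,3)@(13, 7): e=[59,-7,34] → ·
    (2,4)@(5, 9): e=[49,35,2] → #
    (5,4)@(11, 9): e=[85,-13,14] → ·
  covered (10 px):
    · · · · · · · · · · ·
    · · · · · · · · # · ·
    · · · · · # # · · · ·
    · · # # # # · · · · ·
    · · # # # · · · · · ·
    · · · · · · · · · · ·
T4:
  2·area = 72
  edge (22, 10)→(2, 4): d=(-20,-6) top-left  bias=+0
  edge (2, 4)→(14, 4): d=(12,0) top-left  bias=+0
  edge (14, 4)→(22, 10): d=(8,6) right/bottom  bias=-1
    (3,2)@(7, 5): e=[10,12,50] → #
    (4,2)@(9, 5): e=[22,12,38] → #
    (5,2)@(11, 5): e=[34,12,26] → #
    (6,2)@(13, 5): e=[46,12,14] → #
    (7,2)@(15, 5): e=[58,12,2] → #
    (8,2)@(17, 5): e=[70,12,-10] → ·
    (3,3)@(7, 7): e=[-30,36,66] → ·
    (4,3)@(9, 7): e=[-18,36,54] → ·
    (5,3)@(11, 7): e=[-6,36,42] → ·
    (6,3)@(13, 7): e=[6,36,30] → #
    (8,3)@(17, 7): e=[30,36,6] → #
    (9,3)@(19, 7): e=[42,36,-6] → ·
  covered (9 px):
    · · · · · · · · · · ·
    · · · · · · · · · · ·
    · · · # # # # # · · ·
    · · · · · · # # # · ·
    · · · · · · · · · # ·
    · · · · · · · · · · ·

Result: [[8,1],[5,2],[6,2],[2,3],[3,3],[4,3],[5,3],[2,4],[3,4],[4,4]]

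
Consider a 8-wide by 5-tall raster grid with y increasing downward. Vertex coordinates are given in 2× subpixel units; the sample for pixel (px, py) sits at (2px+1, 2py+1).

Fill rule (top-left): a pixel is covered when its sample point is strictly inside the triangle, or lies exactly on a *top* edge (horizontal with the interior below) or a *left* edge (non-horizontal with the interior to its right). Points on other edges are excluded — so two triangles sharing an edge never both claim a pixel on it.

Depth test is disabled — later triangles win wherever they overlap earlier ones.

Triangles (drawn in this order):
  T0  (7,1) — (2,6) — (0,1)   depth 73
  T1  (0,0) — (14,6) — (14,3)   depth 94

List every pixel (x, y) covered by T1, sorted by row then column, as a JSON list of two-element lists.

T0:
  2·area = 35
  edge (7, 1)→(2, 6): d=(-5,5) right/bottom  bias=-1
  edge (2, 6)→(0, 1): d=(-2,-5) top-left  bias=+0
  edge (0, 1)→(7, 1): d=(7,0) top-left  bias=+0
    (0,0)@(1, 1): e=[30,5,0] → #  [on edge]
    (1,0)@(3, 1): e=[20,15,0] → #  [on edge]
    (2,0)@(5, 1): e=[10,25,0] → #  [on edge]
    (3,0)@(7, 1): e=[0,35,0] → ·  [on edge]
    (4,0)@(9, 1): e=[-10,45,0] → ·  [on edge]
    (5,0)@(11, 1): e=[-20,55,0] → ·  [on edge]
    (6,0)@(13, 1): e=[-30,65,0] → ·  [on edge]
    (7,0)@(15, 1): e=[-40,75,0] → ·  [on edge]
    (0,1)@(1, 3): e=[20,1,14] → #
    (2,1)@(5, 3): e=[0,21,14] → ·  [on edge]
    (0,2)@(1, 5): e=[10,-3,28] → ·
    (1,2)@(3, 5): e=[0,7,28] → ·  [on edge]
    (0,3)@(1, 7): e=[0,-7,42] → ·  [on edge]
  covered (5 px):
    # # # · · · · ·
    # # · · · · · ·
    · · · · · · · ·
    · · · · · · · ·
    · · · · · · · ·
T1:
  2·area = 42  (B↔C swapped to make it positive)
  edge (0, 0)→(14, 3): d=(14,3) right/bottom  bias=-1
  edge (14, 3)→(14, 6): d=(0,3) right/bottom  bias=-1
  edge (14, 6)→(0, 0): d=(-14,-6) top-left  bias=+0
    (1,0)@(3, 1): e=[5,33,4] → #
    (2,0)@(5, 1): e=[-1,27,16] → ·
    (1,1)@(3, 3): e=[33,33,-24] → ·
    (3,1)@(7, 3): e=[21,21,0] → #  [on edge]
    (4,1)@(9, 3): e=[15,15,12] → #
    (5,1)@(11, 3): e=[9,9,24] → #
    (6,1)@(13, 3): e=[3,3,36] → #
    (7,1)@(15, 3): e=[-3,-3,48] → ·
    (3,2)@(7, 5): e=[49,21,-28] → ·
    (4,2)@(9, 5): e=[43,15,-16] → ·
    (5,2)@(11, 5): e=[37,9,-4] → ·
    (6,2)@(13, 5): e=[31,3,8] → #
  covered (6 px):
    · # · · · · · ·
    · · · # # # # ·
    · · · · · · # ·
    · · · · · · · ·
    · · · · · · · ·

Answer: [[1,0],[3,1],[4,1],[5,1],[6,1],[6,2]]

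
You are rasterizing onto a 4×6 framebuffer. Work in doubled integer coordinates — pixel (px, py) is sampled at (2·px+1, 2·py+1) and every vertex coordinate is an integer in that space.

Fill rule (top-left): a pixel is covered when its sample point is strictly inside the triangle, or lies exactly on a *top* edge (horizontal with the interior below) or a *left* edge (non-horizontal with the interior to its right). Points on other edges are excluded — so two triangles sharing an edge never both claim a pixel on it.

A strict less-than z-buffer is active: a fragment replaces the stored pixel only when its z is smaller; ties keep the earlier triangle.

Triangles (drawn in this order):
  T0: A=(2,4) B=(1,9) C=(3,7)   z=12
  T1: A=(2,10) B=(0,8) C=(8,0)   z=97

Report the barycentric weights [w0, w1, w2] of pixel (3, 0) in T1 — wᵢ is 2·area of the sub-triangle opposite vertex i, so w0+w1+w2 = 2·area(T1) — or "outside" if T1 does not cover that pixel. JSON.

T0:
  2·area = 8  (B↔C swapped to make it positive)
  edge (2, 4)→(3, 7): d=(1,3) right/bottom  bias=-1
  edge (3, 7)→(1, 9): d=(-2,2) right/bottom  bias=-1
  edge (1, 9)→(2, 4): d=(1,-5) top-left  bias=+0
    (0,0)@(1, 1): e=[0,16,-8] → ·  [on edge]
    (3,1)@(7, 3): e=[-16,0,24] → ·  [on edge]
    (2,2)@(5, 5): e=[-8,0,16] → ·  [on edge]
    (1,3)@(3, 7): e=[0,0,8] → ·  [on edge]
    (0,4)@(1, 9): e=[8,0,0] → ·  [on edge]
  covered (0 px):
    · · · ·
    · · · ·
    · · · ·
    · · · ·
    · · · ·
    · · · ·
T1:
  2·area = 32
  edge (2, 10)→(0, 8): d=(-2,-2) top-left  bias=+0
  edge (0, 8)→(8, 0): d=(8,-8) top-left  bias=+0
  edge (8, 0)→(2, 10): d=(-6,10) right/bottom  bias=-1
    (3,0)@(7, 1): e=[28,0,4] → █  [on edge]
    (2,1)@(5, 3): e=[20,0,12] → █  [on edge]
    (3,1)@(7, 3): e=[24,16,-8] → ·
    (1,2)@(3, 5): e=[12,0,20] → █  [on edge]
    (2,2)@(5, 5): e=[16,16,0] → ·  [on edge]
    (0,3)@(1, 7): e=[4,0,28] → █  [on edge]
    (2,3)@(5, 7): e=[12,32,-12] → ·
    (0,4)@(1, 9): e=[0,16,16] → █  [on edge]
    (1,4)@(3, 9): e=[4,32,-4] → ·
    (0,5)@(1, 11): e=[-4,32,4] → ·
    (1,5)@(3, 11): e=[0,48,-16] → ·  [on edge]
  covered (6 px):
    · · · █
    · · █ ·
    · █ · ·
    █ █ · ·
    █ · · ·
    · · · ·

Answer: [0,4,28]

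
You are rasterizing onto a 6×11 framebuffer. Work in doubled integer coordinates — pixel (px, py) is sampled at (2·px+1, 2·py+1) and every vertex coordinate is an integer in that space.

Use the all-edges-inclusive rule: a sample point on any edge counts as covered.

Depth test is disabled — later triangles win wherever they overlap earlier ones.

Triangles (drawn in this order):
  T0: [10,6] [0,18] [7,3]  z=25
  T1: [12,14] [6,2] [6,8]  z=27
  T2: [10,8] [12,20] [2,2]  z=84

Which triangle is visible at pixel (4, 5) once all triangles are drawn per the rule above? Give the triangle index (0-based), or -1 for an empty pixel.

T0:
  2·area = 66
  edge (10, 6)→(0, 18): d=(-10,12) inclusive
  edge (0, 18)→(7, 3): d=(7,-15) inclusive
  edge (7, 3)→(10, 6): d=(3,3) inclusive
    (2,0)@(5, 1): e=[110,-44,0] → ·  [on edge]
    (3,1)@(7, 3): e=[66,0,0] → █  [on edge]
    (4,1)@(9, 3): e=[42,30,-6] → ·
    (3,2)@(7, 5): e=[46,14,6] → █
    (4,2)@(9, 5): e=[22,44,0] → █  [on edge]
    (5,2)@(11, 5): e=[-2,74,-6] → ·
    (3,3)@(7, 7): e=[26,28,12] → █
    (5,3)@(11, 7): e=[-22,88,0] → ·  [on edge]
    (2,4)@(5, 9): e=[30,12,24] → █
    (4,4)@(9, 9): e=[-18,72,12] → ·
    (2,5)@(5, 11): e=[10,26,30] → █
    (3,5)@(7, 11): e=[-14,56,24] → ·
  covered (9 px):
    · · · · · ·
    · · · █ · ·
    · · · █ █ ·
    · · · █ █ ·
    · · █ █ · ·
    · · █ · · ·
    · █ · · · ·
    · · · · · ·
    · · · · · ·
    · · · · · ·
    · · · · · ·
T1:
  2·area = 36  (B↔C swapped to make it positive)
  edge (12, 14)→(6, 8): d=(-6,-6) inclusive
  edge (6, 8)→(6, 2): d=(0,-6) inclusive
  edge (6, 2)→(12, 14): d=(6,12) inclusive
    (0,1)@(1, 3): e=[0,-30,66] → ·  [on edge]
    (1,2)@(3, 5): e=[0,-18,54] → ·  [on edge]
    (3,2)@(7, 5): e=[24,6,6] → █
    (4,2)@(9, 5): e=[36,18,-18] → ·
    (2,3)@(5, 7): e=[0,-6,42] → ·  [on edge]
    (3,3)@(7, 7): e=[12,6,18] → █
    (4,3)@(9, 7): e=[24,18,-6] → ·
    (3,4)@(7, 9): e=[0,6,30] → █  [on edge]
    (4,4)@(9, 9): e=[12,18,6] → █
    (5,4)@(11, 9): e=[24,30,-18] → ·
    (3,5)@(7, 11): e=[-12,6,42] → ·
    (4,5)@(9, 11): e=[0,18,18] → █  [on edge]
    (5,6)@(11, 13): e=[0,30,6] → █  [on edge]
  covered (6 px):
    · · · · · ·
    · · · · · ·
    · · · █ · ·
    · · · █ · ·
    · · · █ █ ·
    · · · · █ ·
    · · · · · █
    · · · · · ·
    · · · · · ·
    · · · · · ·
    · · · · · ·
T2:
  2·area = 84
  edge (10, 8)→(12, 20): d=(2,12) inclusive
  edge (12, 20)→(2, 2): d=(-10,-18) inclusive
  edge (2, 2)→(10, 8): d=(8,6) inclusive
    (1,1)@(3, 3): e=[74,8,2] → █
    (2,1)@(5, 3): e=[50,44,-10] → ·
    (1,2)@(3, 5): e=[78,-12,18] → ·
    (2,2)@(5, 5): e=[54,24,6] → █
    (3,2)@(7, 5): e=[30,60,-6] → ·
    (2,3)@(5, 7): e=[58,4,22] → █
    (3,3)@(7, 7): e=[34,40,10] → █
    (4,3)@(9, 7): e=[10,76,-2] → ·
    (2,4)@(5, 9): e=[62,-16,38] → ·
    (3,4)@(7, 9): e=[38,20,26] → █
    (4,4)@(9, 9): e=[14,56,14] → █
    (5,4)@(11, 9): e=[-10,92,2] → ·
    (3,5)@(7, 11): e=[42,0,42] → █  [on edge]
  covered (11 px):
    · · · · · ·
    · █ · · · ·
    · · █ · · ·
    · · █ █ · ·
    · · · █ █ ·
    · · · █ █ ·
    · · · · █ ·
    · · · · · █
    · · · · · █
    · · · · · ·
    · · · · · ·

Z-buffer (winner per pixel, '.' = empty):
  . . . . . .
  . 2 . 0 . .
  . . 2 1 0 .
  . . 2 2 0 .
  . . 0 2 2 .
  . . 0 2 2 .
  . 0 . . 2 1
  . . . . . 2
  . . . . . 2
  . . . . . .
  . . . . . .

Answer: 2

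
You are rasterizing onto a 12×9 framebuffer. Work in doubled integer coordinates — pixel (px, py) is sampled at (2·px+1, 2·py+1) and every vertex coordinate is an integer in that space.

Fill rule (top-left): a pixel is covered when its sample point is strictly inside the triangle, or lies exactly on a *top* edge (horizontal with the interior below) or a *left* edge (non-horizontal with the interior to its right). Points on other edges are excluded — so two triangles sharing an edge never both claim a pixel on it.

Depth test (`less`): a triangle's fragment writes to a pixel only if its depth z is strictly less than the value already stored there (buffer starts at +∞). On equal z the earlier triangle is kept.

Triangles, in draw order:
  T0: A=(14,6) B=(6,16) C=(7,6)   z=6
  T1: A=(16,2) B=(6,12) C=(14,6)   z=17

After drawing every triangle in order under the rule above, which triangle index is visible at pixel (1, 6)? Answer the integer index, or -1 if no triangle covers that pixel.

T0:
  2·area = 70
  edge (14, 6)→(6, 16): d=(-8,10) right/bottom  bias=-1
  edge (6, 16)→(7, 6): d=(1,-10) top-left  bias=+0
  edge (7, 6)→(14, 6): d=(7,0) top-left  bias=+0
    (3,3)@(7, 7): e=[62,1,7] → X
    (4,3)@(9, 7): e=[42,21,7] → X
    (5,3)@(11, 7): e=[22,41,7] → X
    (6,3)@(13, 7): e=[2,61,7] → X
    (7,3)@(15, 7): e=[-18,81,7] → .
    (3,4)@(7, 9): e=[46,3,21] → X
    (6,4)@(13, 9): e=[-14,63,21] → .
    (3,5)@(7, 11): e=[30,5,35] → X
    (5,5)@(11, 11): e=[-10,45,35] → .
    (3,6)@(7, 13): e=[14,7,49] → X
    (4,6)@(9, 13): e=[-6,27,49] → .
    (3,7)@(7, 15): e=[-2,9,63] → .
  covered (10 px):
    . . . . . . . . . . . .
    . . . . . . . . . . . .
    . . . . . . . . . . . .
    . . . X X X X . . . . .
    . . . X X X . . . . . .
    . . . X X . . . . . . .
    . . . X . . . . . . . .
    . . . . . . . . . . . .
    . . . . . . . . . . . .
T1:
  2·area = 20  (B↔C swapped to make it positive)
  edge (16, 2)→(14, 6): d=(-2,4) right/bottom  bias=-1
  edge (14, 6)→(6, 12): d=(-8,6) right/bottom  bias=-1
  edge (6, 12)→(16, 2): d=(10,-10) top-left  bias=+0
    (8,0)@(17, 1): e=[-2,22,0] → .  [on edge]
    (7,1)@(15, 3): e=[2,18,0] → X  [on edge]
    (8,1)@(17, 3): e=[-6,6,20] → .
    (6,2)@(13, 5): e=[6,14,0] → X  [on edge]
    (7,2)@(15, 5): e=[-2,2,20] → .
    (5,3)@(11, 7): e=[10,10,0] → X  [on edge]
    (6,3)@(13, 7): e=[2,-2,20] → .
    (4,4)@(9, 9): e=[14,6,0] → X  [on edge]
    (5,4)@(11, 9): e=[6,-6,20] → .
    (3,5)@(7, 11): e=[18,2,0] → X  [on edge]
    (4,5)@(9, 11): e=[10,-10,20] → .
    (2,6)@(5, 13): e=[22,-2,0] → .  [on edge]
    (1,7)@(3, 15): e=[26,-6,0] → .  [on edge]
    (0,8)@(1, 17): e=[30,-10,0] → .  [on edge]
  covered (5 px):
    . . . . . . . . . . . .
    . . . . . . . X . . . .
    . . . . . . X . . . . .
    . . . . . X . . . . . .
    . . . . X . . . . . . .
    . . . X . . . . . . . .
    . . . . . . . . . . . .
    . . . . . . . . . . . .
    . . . . . . . . . . . .

Z-buffer (winner per pixel, '.' = empty):
  . . . . . . . . . . . .
  . . . . . . . 1 . . . .
  . . . . . . 1 . . . . .
  . . . 0 0 0 0 . . . . .
  . . . 0 0 0 . . . . . .
  . . . 0 0 . . . . . . .
  . . . 0 . . . . . . . .
  . . . . . . . . . . . .
  . . . . . . . . . . . .

Final: -1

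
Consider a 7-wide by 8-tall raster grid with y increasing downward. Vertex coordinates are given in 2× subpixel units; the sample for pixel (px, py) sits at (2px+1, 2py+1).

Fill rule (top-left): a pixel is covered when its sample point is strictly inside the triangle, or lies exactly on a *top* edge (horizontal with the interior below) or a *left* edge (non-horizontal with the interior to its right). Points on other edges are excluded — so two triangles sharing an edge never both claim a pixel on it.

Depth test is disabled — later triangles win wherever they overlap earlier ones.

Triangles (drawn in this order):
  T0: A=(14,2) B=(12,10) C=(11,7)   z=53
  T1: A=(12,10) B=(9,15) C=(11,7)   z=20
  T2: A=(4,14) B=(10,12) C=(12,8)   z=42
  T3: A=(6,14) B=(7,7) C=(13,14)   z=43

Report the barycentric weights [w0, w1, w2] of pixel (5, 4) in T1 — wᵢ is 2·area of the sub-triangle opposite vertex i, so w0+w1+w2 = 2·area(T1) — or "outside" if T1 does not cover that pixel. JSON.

T0:
  2·area = 14
  edge (14, 2)→(12, 10): d=(-2,8) right/bottom  bias=-1
  edge (12, 10)→(11, 7): d=(-1,-3) top-left  bias=+0
  edge (11, 7)→(14, 2): d=(3,-5) top-left  bias=+0
    (4,0)@(9, 1): e=[42,0,-28] → ·  [on edge]
    (6,2)@(13, 5): e=[2,8,4] → #
    (5,3)@(11, 7): e=[14,0,0] → #  [on edge]
    (6,3)@(13, 7): e=[-2,6,10] → ·
    (5,4)@(11, 9): e=[10,-2,6] → ·
    (6,6)@(13, 13): e=[-14,0,28] → ·  [on edge]
  covered (2 px):
    · · · · · · ·
    · · · · · · ·
    · · · · · · #
    · · · · · # ·
    · · · · · · ·
    · · · · · · ·
    · · · · · · ·
    · · · · · · ·
T1:
  2·area = 14
  edge (12, 10)→(9, 15): d=(-3,5) right/bottom  bias=-1
  edge (9, 15)→(11, 7): d=(2,-8) top-left  bias=+0
  edge (11, 7)→(12, 10): d=(1,3) right/bottom  bias=-1
    (4,0)@(9, 1): e=[42,-28,0] → ·  [on edge]
    (5,3)@(11, 7): e=[14,0,0] → ·  [on edge]
    (5,4)@(11, 9): e=[8,4,2] → #
    (6,4)@(13, 9): e=[-2,20,-4] → ·
    (5,5)@(11, 11): e=[2,8,4] → #
    (6,5)@(13, 11): e=[-8,24,-2] → ·
    (5,6)@(11, 13): e=[-4,12,6] → ·
    (6,6)@(13, 13): e=[-14,28,0] → ·  [on edge]
    (4,7)@(9, 15): e=[0,0,14] → ·  [on edge]
  covered (2 px):
    · · · · · · ·
    · · · · · · ·
    · · · · · · ·
    · · · · · · ·
    · · · · · # ·
    · · · · · # ·
    · · · · · · ·
    · · · · · · ·
T2:
  2·area = 20  (B↔C swapped to make it positive)
  edge (4, 14)→(12, 8): d=(8,-6) top-left  bias=+0
  edge (12, 8)→(10, 12): d=(-2,4) right/bottom  bias=-1
  edge (10, 12)→(4, 14): d=(-6,2) right/bottom  bias=-1
    (5,4)@(11, 9): e=[2,2,16] → #
    (6,4)@(13, 9): e=[14,-6,12] → ·
    (4,5)@(9, 11): e=[6,6,8] → #
    (5,5)@(11, 11): e=[18,-2,4] → ·
    (6,5)@(13, 11): e=[30,-10,0] → ·  [on edge]
    (3,6)@(7, 13): e=[10,10,0] → ·  [on edge]
    (4,6)@(9, 13): e=[22,2,-4] → ·
    (0,7)@(1, 15): e=[-10,30,0] → ·  [on edge]
  covered (2 px):
    · · · · · · ·
    · · · · · · ·
    · · · · · · ·
    · · · · · · ·
    · · · · · # ·
    · · · · # · ·
    · · · · · · ·
    · · · · · · ·
T3:
  2·area = 49
  edge (6, 14)→(7, 7): d=(1,-7) top-left  bias=+0
  edge (7, 7)→(13, 14): d=(6,7) right/bottom  bias=-1
  edge (13, 14)→(6, 14): d=(-7,0) right/bottom  bias=-1
    (3,3)@(7, 7): e=[0,0,49] → ·  [on edge]
    (3,4)@(7, 9): e=[2,12,35] → #
    (4,4)@(9, 9): e=[16,-2,35] → ·
    (3,5)@(7, 11): e=[4,24,21] → #
    (4,5)@(9, 11): e=[18,10,21] → #
    (5,5)@(11, 11): e=[32,-4,21] → ·
    (3,6)@(7, 13): e=[6,36,7] → #
    (5,6)@(11, 13): e=[34,8,7] → #
    (6,6)@(13, 13): e=[48,-6,7] → ·
    (3,7)@(7, 15): e=[8,48,-7] → ·
    (4,7)@(9, 15): e=[22,34,-7] → ·
    (5,7)@(11, 15): e=[36,20,-7] → ·
  covered (6 px):
    · · · · · · ·
    · · · · · · ·
    · · · · · · ·
    · · · · · · ·
    · · · # · · ·
    · · · # # · ·
    · · · # # # ·
    · · · · · · ·

Result: [4,2,8]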